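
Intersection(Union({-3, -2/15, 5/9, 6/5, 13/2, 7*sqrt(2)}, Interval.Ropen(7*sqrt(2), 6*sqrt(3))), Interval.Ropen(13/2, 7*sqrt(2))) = {13/2}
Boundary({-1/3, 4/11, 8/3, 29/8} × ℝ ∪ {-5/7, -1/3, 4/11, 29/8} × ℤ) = ({-5/7, -1/3, 4/11, 29/8} × ℤ) ∪ ({-1/3, 4/11, 8/3, 29/8} × ℝ)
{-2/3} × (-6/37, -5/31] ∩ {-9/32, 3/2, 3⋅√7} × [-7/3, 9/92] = ∅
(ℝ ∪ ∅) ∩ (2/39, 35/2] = (2/39, 35/2]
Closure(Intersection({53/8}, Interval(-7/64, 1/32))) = EmptySet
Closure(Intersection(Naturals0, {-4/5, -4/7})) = EmptySet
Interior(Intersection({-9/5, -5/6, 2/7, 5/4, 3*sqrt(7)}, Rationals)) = EmptySet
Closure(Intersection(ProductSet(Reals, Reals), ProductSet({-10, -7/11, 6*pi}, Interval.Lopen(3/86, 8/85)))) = ProductSet({-10, -7/11, 6*pi}, Interval(3/86, 8/85))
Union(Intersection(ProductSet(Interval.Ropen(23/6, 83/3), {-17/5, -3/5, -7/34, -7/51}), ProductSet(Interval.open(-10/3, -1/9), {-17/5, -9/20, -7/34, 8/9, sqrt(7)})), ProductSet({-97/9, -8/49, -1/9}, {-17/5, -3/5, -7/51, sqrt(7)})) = ProductSet({-97/9, -8/49, -1/9}, {-17/5, -3/5, -7/51, sqrt(7)})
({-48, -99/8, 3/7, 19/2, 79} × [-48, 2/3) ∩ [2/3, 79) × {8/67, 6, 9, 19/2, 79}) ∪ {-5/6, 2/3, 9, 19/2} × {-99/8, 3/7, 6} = ({19/2} × {8/67}) ∪ ({-5/6, 2/3, 9, 19/2} × {-99/8, 3/7, 6})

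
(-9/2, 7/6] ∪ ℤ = ℤ ∪ (-9/2, 7/6]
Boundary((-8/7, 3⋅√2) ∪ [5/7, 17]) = {-8/7, 17}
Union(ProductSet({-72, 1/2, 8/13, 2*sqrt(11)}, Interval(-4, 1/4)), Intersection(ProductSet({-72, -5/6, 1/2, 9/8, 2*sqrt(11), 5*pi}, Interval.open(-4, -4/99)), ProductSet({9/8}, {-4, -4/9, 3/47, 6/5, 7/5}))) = Union(ProductSet({9/8}, {-4/9}), ProductSet({-72, 1/2, 8/13, 2*sqrt(11)}, Interval(-4, 1/4)))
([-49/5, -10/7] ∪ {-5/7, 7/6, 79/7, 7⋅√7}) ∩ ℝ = [-49/5, -10/7] ∪ {-5/7, 7/6, 79/7, 7⋅√7}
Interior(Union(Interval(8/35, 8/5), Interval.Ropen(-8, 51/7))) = Interval.open(-8, 51/7)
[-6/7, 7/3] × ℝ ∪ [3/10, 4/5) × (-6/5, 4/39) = [-6/7, 7/3] × ℝ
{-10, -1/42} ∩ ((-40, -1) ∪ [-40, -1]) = {-10}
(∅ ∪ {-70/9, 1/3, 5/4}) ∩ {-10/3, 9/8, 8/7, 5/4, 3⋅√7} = {5/4}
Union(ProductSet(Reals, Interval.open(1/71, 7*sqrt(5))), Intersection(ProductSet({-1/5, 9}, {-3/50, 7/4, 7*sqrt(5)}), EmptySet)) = ProductSet(Reals, Interval.open(1/71, 7*sqrt(5)))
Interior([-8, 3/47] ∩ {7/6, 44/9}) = ∅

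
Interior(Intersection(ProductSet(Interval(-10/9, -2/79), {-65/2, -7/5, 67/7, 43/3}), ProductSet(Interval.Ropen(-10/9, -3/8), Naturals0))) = EmptySet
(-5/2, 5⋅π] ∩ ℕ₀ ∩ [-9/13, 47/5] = {0, 1, …, 9}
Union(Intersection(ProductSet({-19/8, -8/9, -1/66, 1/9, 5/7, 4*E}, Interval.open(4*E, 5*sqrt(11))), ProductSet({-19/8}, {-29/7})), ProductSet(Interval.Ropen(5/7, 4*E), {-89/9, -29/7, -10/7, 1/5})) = ProductSet(Interval.Ropen(5/7, 4*E), {-89/9, -29/7, -10/7, 1/5})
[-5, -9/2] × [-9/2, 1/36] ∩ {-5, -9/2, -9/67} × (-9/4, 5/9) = {-5, -9/2} × (-9/4, 1/36]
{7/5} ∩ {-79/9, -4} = ∅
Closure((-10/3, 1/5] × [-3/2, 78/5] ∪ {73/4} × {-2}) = ({73/4} × {-2}) ∪ ([-10/3, 1/5] × [-3/2, 78/5])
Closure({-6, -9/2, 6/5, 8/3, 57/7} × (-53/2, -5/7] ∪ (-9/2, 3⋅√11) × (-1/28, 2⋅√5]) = ({-6, -9/2, 6/5, 8/3, 57/7} × [-53/2, -5/7]) ∪ ({-9/2, 3⋅√11} × [-1/28, 2⋅√5]) ∪ ([-9/2, 3⋅√11] × {-1/28, 2⋅√5}) ∪ ((-9/2, 3⋅√11) × (-1/28, 2⋅√5])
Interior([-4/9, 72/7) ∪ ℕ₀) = ({0, 1, …, 10} \ ℕ₀ \ (-4/9, 72/7)) ∪ ((-4/9, 72/7) \ ℕ₀ \ (-4/9, 72/7)) ∪ (ℕ₀ \ ({-4/9, 72/7} ∪ (ℕ₀ \ (-4/9, 72/7)))) ∪ ({0, 1, …, 10} \ ({-4/9, 72/7} ∪ (ℕ₀ \ (-4/9, 72/7))))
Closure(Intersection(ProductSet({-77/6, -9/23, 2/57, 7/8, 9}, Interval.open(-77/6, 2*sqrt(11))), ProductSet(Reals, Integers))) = ProductSet({-77/6, -9/23, 2/57, 7/8, 9}, Range(-12, 7, 1))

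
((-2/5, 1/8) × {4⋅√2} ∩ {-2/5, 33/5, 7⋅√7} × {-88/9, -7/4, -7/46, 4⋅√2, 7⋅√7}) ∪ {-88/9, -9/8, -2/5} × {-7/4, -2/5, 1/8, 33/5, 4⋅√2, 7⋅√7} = {-88/9, -9/8, -2/5} × {-7/4, -2/5, 1/8, 33/5, 4⋅√2, 7⋅√7}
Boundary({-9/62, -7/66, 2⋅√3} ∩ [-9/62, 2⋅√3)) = {-9/62, -7/66}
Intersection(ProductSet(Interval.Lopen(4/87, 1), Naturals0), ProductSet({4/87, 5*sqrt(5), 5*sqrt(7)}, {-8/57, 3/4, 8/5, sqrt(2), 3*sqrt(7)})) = EmptySet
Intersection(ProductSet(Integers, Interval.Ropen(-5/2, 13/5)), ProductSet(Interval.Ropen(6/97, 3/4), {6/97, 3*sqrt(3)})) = EmptySet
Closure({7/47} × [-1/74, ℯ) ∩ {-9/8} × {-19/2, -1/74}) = ∅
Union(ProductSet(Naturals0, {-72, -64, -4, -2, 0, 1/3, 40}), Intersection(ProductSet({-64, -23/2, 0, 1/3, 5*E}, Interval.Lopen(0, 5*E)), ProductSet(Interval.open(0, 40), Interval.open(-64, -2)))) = ProductSet(Naturals0, {-72, -64, -4, -2, 0, 1/3, 40})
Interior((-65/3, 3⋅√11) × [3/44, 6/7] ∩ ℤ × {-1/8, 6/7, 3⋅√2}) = ∅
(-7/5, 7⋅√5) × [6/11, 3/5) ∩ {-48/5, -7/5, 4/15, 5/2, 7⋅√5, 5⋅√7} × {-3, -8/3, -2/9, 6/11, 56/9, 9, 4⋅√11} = {4/15, 5/2, 5⋅√7} × {6/11}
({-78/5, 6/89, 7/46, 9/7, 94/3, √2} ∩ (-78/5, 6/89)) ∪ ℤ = ℤ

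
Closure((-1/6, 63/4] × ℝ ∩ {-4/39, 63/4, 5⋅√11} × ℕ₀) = {-4/39, 63/4} × ℕ₀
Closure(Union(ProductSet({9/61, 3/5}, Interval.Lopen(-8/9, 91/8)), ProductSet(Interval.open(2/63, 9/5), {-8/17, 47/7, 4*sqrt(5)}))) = Union(ProductSet({9/61, 3/5}, Interval(-8/9, 91/8)), ProductSet(Interval(2/63, 9/5), {-8/17, 47/7, 4*sqrt(5)}))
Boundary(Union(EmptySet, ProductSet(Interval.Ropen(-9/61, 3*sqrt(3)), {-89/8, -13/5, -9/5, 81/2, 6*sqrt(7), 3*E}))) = ProductSet(Interval(-9/61, 3*sqrt(3)), {-89/8, -13/5, -9/5, 81/2, 6*sqrt(7), 3*E})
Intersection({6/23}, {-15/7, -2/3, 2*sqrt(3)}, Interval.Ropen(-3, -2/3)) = EmptySet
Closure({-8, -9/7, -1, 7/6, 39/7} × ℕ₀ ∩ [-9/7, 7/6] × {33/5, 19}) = {-9/7, -1, 7/6} × {19}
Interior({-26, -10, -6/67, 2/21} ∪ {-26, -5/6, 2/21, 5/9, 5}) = ∅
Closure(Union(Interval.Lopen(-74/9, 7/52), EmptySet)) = Interval(-74/9, 7/52)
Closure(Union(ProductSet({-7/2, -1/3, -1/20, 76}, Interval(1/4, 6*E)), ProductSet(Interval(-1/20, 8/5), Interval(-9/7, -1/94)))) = Union(ProductSet({-7/2, -1/3, -1/20, 76}, Interval(1/4, 6*E)), ProductSet(Interval(-1/20, 8/5), Interval(-9/7, -1/94)))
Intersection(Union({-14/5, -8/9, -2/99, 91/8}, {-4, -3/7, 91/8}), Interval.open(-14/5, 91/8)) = {-8/9, -3/7, -2/99}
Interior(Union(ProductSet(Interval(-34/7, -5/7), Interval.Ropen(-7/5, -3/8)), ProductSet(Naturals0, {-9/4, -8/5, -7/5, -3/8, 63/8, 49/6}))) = ProductSet(Union(Complement(Interval.open(-34/7, -5/7), Naturals0), Interval.open(-34/7, -5/7)), Interval.open(-7/5, -3/8))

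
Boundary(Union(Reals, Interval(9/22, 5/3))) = EmptySet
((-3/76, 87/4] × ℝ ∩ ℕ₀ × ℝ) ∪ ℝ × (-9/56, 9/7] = ({0, 1, …, 21} × ℝ) ∪ (ℝ × (-9/56, 9/7])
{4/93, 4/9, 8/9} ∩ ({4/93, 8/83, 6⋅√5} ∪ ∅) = {4/93}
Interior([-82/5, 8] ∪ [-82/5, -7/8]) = (-82/5, 8)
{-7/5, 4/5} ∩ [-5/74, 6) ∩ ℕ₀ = ∅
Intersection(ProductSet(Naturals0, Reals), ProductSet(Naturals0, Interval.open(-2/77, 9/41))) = ProductSet(Naturals0, Interval.open(-2/77, 9/41))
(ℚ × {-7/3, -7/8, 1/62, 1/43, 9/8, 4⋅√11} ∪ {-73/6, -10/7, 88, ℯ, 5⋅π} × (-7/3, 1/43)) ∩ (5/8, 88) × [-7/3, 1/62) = ({ℯ, 5⋅π} × (-7/3, 1/62)) ∪ ((ℚ ∩ (5/8, 88)) × {-7/3, -7/8})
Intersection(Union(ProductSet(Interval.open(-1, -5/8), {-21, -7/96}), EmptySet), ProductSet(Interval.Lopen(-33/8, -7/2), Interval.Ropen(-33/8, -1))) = EmptySet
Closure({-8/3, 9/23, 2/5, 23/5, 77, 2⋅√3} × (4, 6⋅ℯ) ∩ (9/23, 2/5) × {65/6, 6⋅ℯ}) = ∅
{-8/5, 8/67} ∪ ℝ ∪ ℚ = ℝ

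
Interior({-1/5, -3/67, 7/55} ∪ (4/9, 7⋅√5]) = (4/9, 7⋅√5)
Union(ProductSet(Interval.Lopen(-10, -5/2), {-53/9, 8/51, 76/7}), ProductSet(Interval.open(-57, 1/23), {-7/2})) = Union(ProductSet(Interval.open(-57, 1/23), {-7/2}), ProductSet(Interval.Lopen(-10, -5/2), {-53/9, 8/51, 76/7}))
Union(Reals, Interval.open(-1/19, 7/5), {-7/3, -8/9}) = Interval(-oo, oo)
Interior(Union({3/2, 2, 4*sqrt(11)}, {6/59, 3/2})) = EmptySet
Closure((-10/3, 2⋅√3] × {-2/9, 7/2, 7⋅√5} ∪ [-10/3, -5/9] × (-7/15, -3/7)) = ([-10/3, -5/9] × [-7/15, -3/7]) ∪ ([-10/3, 2⋅√3] × {-2/9, 7/2, 7⋅√5})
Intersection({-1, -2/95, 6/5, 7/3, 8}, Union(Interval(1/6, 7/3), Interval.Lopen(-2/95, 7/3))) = {6/5, 7/3}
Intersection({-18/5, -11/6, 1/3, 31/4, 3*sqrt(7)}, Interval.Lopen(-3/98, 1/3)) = {1/3}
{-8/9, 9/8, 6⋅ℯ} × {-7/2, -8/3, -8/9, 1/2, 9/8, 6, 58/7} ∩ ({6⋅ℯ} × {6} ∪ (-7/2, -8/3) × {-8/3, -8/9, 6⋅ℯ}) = {6⋅ℯ} × {6}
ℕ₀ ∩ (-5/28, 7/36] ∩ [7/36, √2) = ∅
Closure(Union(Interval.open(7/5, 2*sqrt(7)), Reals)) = Interval(-oo, oo)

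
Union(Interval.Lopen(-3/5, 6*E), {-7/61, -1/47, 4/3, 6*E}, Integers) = Union(Integers, Interval.Lopen(-3/5, 6*E))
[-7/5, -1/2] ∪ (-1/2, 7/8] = [-7/5, 7/8]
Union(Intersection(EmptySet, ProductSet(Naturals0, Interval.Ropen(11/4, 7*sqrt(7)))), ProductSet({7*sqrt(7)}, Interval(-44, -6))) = ProductSet({7*sqrt(7)}, Interval(-44, -6))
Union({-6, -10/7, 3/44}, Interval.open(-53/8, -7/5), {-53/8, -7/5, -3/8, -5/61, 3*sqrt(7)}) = Union({-3/8, -5/61, 3/44, 3*sqrt(7)}, Interval(-53/8, -7/5))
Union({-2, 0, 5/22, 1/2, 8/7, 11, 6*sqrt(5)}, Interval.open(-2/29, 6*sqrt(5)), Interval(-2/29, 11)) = Union({-2}, Interval(-2/29, 6*sqrt(5)))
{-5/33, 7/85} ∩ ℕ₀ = ∅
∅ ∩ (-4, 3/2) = ∅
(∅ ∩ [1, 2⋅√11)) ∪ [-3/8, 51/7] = [-3/8, 51/7]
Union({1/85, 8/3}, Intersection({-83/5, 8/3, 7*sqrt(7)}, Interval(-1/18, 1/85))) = {1/85, 8/3}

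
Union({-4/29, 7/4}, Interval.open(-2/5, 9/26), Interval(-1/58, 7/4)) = Interval.Lopen(-2/5, 7/4)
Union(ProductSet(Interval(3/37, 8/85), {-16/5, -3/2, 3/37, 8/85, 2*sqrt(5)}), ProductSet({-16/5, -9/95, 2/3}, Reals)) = Union(ProductSet({-16/5, -9/95, 2/3}, Reals), ProductSet(Interval(3/37, 8/85), {-16/5, -3/2, 3/37, 8/85, 2*sqrt(5)}))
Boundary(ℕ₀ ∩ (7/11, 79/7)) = {1, 2, …, 11}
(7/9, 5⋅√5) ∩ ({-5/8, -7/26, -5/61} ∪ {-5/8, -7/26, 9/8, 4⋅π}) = {9/8}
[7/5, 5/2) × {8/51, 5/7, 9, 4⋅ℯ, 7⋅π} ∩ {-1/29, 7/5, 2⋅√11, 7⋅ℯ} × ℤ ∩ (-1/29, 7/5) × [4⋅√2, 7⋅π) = ∅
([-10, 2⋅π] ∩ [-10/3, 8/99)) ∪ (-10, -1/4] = (-10, 8/99)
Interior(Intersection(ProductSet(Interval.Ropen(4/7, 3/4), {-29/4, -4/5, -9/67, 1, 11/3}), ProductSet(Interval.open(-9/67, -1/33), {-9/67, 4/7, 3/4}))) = EmptySet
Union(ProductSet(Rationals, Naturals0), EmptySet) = ProductSet(Rationals, Naturals0)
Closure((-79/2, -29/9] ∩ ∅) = ∅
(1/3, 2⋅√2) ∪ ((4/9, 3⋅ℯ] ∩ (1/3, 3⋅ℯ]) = (1/3, 3⋅ℯ]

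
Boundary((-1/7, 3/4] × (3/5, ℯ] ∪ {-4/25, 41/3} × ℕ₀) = ({-4/25, 41/3} × ℕ₀) ∪ ({-1/7, 3/4} × [3/5, ℯ]) ∪ ([-1/7, 3/4] × {3/5, ℯ})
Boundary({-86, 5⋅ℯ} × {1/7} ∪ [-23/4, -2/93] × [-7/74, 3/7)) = ({-86, 5⋅ℯ} × {1/7}) ∪ ({-23/4, -2/93} × [-7/74, 3/7]) ∪ ([-23/4, -2/93] × {-7/74, 3/7})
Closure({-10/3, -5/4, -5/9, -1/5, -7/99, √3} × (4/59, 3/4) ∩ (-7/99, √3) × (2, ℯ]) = ∅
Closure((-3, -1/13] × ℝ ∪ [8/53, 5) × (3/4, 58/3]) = ([-3, -1/13] × ℝ) ∪ ({8/53, 5} × [3/4, 58/3]) ∪ ([8/53, 5] × {3/4, 58/3}) ∪ ([8/53, 5) × (3/4, 58/3])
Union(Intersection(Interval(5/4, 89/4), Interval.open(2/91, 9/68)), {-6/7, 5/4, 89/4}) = {-6/7, 5/4, 89/4}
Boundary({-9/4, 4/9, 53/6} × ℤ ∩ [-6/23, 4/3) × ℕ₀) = {4/9} × ℕ₀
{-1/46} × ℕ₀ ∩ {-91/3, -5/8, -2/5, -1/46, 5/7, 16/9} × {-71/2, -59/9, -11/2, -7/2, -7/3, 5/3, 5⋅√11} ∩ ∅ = ∅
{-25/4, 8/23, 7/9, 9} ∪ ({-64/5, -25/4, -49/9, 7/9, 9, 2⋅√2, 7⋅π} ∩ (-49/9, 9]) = {-25/4, 8/23, 7/9, 9, 2⋅√2}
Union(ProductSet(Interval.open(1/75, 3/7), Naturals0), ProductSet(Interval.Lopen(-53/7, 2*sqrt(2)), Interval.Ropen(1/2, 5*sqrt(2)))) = Union(ProductSet(Interval.Lopen(-53/7, 2*sqrt(2)), Interval.Ropen(1/2, 5*sqrt(2))), ProductSet(Interval.open(1/75, 3/7), Naturals0))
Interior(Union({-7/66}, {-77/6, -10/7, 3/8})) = EmptySet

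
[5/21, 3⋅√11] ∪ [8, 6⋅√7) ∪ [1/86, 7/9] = [1/86, 6⋅√7)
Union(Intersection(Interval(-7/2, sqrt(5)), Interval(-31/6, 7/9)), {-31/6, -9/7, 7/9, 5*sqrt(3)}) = Union({-31/6, 5*sqrt(3)}, Interval(-7/2, 7/9))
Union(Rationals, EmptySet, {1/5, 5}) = Rationals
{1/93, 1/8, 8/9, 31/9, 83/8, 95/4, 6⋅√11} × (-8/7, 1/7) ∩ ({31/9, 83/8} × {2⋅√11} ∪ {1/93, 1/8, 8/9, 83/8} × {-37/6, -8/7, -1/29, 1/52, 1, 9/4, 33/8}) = {1/93, 1/8, 8/9, 83/8} × {-1/29, 1/52}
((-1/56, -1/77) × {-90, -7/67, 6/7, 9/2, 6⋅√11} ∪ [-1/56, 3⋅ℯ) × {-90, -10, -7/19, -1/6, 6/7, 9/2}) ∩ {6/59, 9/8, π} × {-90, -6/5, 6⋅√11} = {6/59, 9/8, π} × {-90}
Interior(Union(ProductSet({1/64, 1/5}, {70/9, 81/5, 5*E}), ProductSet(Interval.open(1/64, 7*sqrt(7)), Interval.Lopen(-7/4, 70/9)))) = ProductSet(Interval.open(1/64, 7*sqrt(7)), Interval.open(-7/4, 70/9))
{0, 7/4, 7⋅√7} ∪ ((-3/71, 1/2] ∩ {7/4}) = {0, 7/4, 7⋅√7}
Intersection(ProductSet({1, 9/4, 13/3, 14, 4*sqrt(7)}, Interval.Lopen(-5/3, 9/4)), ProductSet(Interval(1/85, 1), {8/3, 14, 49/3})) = EmptySet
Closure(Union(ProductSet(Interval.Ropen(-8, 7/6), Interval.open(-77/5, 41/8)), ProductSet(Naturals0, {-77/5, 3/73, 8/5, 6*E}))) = Union(ProductSet({-8, 7/6}, Interval(-77/5, 41/8)), ProductSet(Interval(-8, 7/6), {-77/5, 41/8}), ProductSet(Interval.Ropen(-8, 7/6), Interval.open(-77/5, 41/8)), ProductSet(Naturals0, {-77/5, 6*E}), ProductSet(Union(Complement(Naturals0, Interval.open(-8, 7/6)), Naturals0), {-77/5, 3/73, 8/5, 6*E}))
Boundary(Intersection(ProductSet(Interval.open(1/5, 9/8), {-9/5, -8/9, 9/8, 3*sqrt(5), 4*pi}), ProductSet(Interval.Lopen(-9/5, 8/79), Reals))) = EmptySet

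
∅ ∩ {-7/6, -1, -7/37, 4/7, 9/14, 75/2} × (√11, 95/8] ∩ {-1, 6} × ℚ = ∅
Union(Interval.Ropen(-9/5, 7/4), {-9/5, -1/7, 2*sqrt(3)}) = Union({2*sqrt(3)}, Interval.Ropen(-9/5, 7/4))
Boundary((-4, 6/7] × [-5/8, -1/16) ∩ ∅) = ∅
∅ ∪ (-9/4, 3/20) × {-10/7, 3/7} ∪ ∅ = (-9/4, 3/20) × {-10/7, 3/7}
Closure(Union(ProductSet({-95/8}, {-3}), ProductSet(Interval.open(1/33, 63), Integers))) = Union(ProductSet({-95/8}, {-3}), ProductSet(Interval(1/33, 63), Integers))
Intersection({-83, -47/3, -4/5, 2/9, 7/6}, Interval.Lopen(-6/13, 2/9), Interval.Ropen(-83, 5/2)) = {2/9}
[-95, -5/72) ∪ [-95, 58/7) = [-95, 58/7)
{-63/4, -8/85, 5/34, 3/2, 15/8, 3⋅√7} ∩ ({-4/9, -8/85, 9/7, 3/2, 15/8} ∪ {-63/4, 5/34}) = {-63/4, -8/85, 5/34, 3/2, 15/8}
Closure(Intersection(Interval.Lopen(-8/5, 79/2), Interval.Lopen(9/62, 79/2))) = Interval(9/62, 79/2)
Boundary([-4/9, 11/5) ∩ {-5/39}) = {-5/39}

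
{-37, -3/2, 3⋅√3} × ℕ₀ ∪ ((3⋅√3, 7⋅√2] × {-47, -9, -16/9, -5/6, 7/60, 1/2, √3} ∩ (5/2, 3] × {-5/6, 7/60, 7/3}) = {-37, -3/2, 3⋅√3} × ℕ₀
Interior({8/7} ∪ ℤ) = ∅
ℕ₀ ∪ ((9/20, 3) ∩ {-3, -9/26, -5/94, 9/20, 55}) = ℕ₀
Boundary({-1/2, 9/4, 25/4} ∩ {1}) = ∅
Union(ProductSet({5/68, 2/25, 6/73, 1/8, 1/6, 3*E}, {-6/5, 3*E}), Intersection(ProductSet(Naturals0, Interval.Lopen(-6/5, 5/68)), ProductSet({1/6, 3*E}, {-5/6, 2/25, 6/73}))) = ProductSet({5/68, 2/25, 6/73, 1/8, 1/6, 3*E}, {-6/5, 3*E})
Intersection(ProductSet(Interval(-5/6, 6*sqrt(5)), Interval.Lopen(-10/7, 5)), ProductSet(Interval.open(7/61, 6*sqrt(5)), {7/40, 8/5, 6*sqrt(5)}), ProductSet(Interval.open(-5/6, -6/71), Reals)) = EmptySet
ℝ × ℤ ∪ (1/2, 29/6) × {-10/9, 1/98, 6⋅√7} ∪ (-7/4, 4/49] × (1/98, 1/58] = (ℝ × ℤ) ∪ ((-7/4, 4/49] × (1/98, 1/58]) ∪ ((1/2, 29/6) × {-10/9, 1/98, 6⋅√7})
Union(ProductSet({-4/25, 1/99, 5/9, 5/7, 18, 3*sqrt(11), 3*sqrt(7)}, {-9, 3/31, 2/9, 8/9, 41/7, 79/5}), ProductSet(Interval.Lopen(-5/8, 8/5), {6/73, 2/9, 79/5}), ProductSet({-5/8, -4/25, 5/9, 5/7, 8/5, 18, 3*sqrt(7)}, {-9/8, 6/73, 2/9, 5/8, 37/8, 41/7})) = Union(ProductSet({-5/8, -4/25, 5/9, 5/7, 8/5, 18, 3*sqrt(7)}, {-9/8, 6/73, 2/9, 5/8, 37/8, 41/7}), ProductSet({-4/25, 1/99, 5/9, 5/7, 18, 3*sqrt(11), 3*sqrt(7)}, {-9, 3/31, 2/9, 8/9, 41/7, 79/5}), ProductSet(Interval.Lopen(-5/8, 8/5), {6/73, 2/9, 79/5}))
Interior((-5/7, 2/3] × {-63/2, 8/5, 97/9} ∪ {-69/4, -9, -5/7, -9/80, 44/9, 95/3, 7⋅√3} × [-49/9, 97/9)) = ∅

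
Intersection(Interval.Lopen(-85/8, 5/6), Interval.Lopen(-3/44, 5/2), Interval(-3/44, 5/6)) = Interval.Lopen(-3/44, 5/6)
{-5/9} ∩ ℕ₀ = ∅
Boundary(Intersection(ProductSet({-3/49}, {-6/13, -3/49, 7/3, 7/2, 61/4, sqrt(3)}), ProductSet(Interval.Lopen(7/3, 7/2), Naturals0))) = EmptySet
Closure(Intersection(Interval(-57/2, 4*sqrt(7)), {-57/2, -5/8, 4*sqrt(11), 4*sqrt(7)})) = {-57/2, -5/8, 4*sqrt(7)}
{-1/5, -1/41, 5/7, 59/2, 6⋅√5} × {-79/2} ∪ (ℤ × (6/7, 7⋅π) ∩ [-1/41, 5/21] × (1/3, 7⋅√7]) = ({-1/5, -1/41, 5/7, 59/2, 6⋅√5} × {-79/2}) ∪ ({0} × (6/7, 7⋅√7])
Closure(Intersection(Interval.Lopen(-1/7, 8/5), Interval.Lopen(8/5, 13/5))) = EmptySet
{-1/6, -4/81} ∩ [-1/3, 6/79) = {-1/6, -4/81}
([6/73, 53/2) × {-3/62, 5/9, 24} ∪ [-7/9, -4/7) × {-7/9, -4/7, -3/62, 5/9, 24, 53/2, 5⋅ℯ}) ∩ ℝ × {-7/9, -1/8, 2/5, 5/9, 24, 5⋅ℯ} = ([6/73, 53/2) × {5/9, 24}) ∪ ([-7/9, -4/7) × {-7/9, 5/9, 24, 5⋅ℯ})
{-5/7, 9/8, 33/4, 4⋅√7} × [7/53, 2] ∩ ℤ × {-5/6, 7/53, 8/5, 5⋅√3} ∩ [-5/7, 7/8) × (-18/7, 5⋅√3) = ∅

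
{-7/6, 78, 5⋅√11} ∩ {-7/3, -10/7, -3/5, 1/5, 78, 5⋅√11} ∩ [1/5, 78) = {5⋅√11}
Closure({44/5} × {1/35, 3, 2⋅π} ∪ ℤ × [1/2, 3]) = (ℤ × [1/2, 3]) ∪ ({44/5} × {1/35, 3, 2⋅π})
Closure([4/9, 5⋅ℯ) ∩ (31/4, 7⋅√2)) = [31/4, 7⋅√2]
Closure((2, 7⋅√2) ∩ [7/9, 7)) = [2, 7]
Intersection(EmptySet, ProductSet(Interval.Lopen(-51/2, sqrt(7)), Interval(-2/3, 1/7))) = EmptySet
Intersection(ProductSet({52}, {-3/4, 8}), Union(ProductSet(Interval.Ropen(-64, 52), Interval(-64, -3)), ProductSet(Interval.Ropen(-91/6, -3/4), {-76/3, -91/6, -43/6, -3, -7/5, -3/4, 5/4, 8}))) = EmptySet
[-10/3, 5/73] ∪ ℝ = (-∞, ∞)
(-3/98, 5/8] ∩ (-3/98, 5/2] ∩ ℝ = (-3/98, 5/8]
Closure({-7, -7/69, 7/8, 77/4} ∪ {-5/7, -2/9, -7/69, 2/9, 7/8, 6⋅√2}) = {-7, -5/7, -2/9, -7/69, 2/9, 7/8, 77/4, 6⋅√2}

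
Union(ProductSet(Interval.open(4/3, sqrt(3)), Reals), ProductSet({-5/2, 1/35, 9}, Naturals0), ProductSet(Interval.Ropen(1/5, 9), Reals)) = Union(ProductSet({-5/2, 1/35, 9}, Naturals0), ProductSet(Interval.Ropen(1/5, 9), Reals))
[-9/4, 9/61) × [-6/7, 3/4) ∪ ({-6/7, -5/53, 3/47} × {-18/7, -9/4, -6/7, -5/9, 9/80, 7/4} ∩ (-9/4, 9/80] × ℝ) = ([-9/4, 9/61) × [-6/7, 3/4)) ∪ ({-6/7, -5/53, 3/47} × {-18/7, -9/4, -6/7, -5/9, 9/80, 7/4})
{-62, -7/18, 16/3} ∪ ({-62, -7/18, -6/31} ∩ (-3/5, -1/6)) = {-62, -7/18, -6/31, 16/3}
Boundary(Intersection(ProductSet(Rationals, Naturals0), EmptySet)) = EmptySet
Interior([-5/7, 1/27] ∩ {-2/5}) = ∅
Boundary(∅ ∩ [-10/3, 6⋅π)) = ∅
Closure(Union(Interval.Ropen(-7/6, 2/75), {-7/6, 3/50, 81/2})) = Union({3/50, 81/2}, Interval(-7/6, 2/75))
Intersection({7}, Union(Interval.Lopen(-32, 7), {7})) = {7}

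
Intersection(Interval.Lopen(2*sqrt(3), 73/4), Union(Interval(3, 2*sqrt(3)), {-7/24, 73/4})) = {73/4}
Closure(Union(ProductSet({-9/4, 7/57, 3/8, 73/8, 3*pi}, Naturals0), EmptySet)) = ProductSet({-9/4, 7/57, 3/8, 73/8, 3*pi}, Naturals0)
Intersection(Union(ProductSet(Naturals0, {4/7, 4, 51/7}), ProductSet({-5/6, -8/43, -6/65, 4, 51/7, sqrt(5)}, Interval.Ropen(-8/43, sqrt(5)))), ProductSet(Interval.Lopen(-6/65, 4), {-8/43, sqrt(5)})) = ProductSet({4, sqrt(5)}, {-8/43})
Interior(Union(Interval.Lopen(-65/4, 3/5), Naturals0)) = Union(Complement(Interval.open(-65/4, 3/5), Complement(Naturals0, Interval.open(-65/4, 3/5))), Complement(Naturals0, Union(Complement(Naturals0, Interval.open(-65/4, 3/5)), {-65/4, 3/5})), Complement(Range(0, 1, 1), Complement(Naturals0, Interval.open(-65/4, 3/5))), Complement(Range(0, 1, 1), Union(Complement(Naturals0, Interval.open(-65/4, 3/5)), {-65/4, 3/5})))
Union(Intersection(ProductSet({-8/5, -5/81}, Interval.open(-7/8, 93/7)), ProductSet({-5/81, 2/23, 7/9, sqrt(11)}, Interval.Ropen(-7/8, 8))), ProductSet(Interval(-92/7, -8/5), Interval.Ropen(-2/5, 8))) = Union(ProductSet({-5/81}, Interval.open(-7/8, 8)), ProductSet(Interval(-92/7, -8/5), Interval.Ropen(-2/5, 8)))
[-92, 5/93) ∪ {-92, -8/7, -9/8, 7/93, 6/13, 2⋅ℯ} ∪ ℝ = (-∞, ∞)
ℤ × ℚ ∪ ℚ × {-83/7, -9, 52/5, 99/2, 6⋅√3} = (ℤ × ℚ) ∪ (ℚ × {-83/7, -9, 52/5, 99/2, 6⋅√3})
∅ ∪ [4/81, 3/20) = [4/81, 3/20)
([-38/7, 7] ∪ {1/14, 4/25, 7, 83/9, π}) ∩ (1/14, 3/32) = (1/14, 3/32)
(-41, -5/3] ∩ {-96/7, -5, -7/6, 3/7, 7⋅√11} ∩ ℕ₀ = ∅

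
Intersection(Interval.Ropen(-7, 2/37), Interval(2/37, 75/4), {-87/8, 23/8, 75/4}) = EmptySet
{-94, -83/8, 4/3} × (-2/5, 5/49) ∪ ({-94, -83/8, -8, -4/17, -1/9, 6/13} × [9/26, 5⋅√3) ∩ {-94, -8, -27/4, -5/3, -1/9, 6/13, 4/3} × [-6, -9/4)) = {-94, -83/8, 4/3} × (-2/5, 5/49)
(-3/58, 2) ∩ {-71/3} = ∅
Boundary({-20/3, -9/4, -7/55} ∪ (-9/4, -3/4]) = {-20/3, -9/4, -3/4, -7/55}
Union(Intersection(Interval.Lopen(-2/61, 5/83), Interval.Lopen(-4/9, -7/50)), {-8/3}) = {-8/3}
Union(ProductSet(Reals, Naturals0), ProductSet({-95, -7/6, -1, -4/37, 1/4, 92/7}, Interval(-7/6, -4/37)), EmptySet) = Union(ProductSet({-95, -7/6, -1, -4/37, 1/4, 92/7}, Interval(-7/6, -4/37)), ProductSet(Reals, Naturals0))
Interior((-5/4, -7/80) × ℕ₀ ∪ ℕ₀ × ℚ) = ∅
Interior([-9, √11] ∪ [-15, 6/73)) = (-15, √11)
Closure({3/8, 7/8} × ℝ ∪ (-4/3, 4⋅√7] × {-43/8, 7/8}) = ({3/8, 7/8} × ℝ) ∪ ([-4/3, 4⋅√7] × {-43/8, 7/8})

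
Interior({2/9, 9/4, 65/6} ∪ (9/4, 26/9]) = (9/4, 26/9)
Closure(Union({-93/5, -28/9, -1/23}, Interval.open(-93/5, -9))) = Union({-28/9, -1/23}, Interval(-93/5, -9))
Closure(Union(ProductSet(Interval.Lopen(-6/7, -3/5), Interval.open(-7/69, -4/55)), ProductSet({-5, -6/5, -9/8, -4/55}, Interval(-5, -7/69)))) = Union(ProductSet({-6/7, -3/5}, Interval(-7/69, -4/55)), ProductSet({-5, -6/5, -9/8, -4/55}, Interval(-5, -7/69)), ProductSet(Interval(-6/7, -3/5), {-7/69, -4/55}), ProductSet(Interval.Lopen(-6/7, -3/5), Interval.open(-7/69, -4/55)))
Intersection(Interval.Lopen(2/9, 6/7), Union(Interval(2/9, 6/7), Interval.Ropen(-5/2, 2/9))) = Interval.Lopen(2/9, 6/7)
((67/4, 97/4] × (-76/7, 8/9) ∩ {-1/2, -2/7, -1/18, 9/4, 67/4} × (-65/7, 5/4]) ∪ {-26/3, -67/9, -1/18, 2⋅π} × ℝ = {-26/3, -67/9, -1/18, 2⋅π} × ℝ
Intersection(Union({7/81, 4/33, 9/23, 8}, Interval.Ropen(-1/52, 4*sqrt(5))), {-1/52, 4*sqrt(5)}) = {-1/52}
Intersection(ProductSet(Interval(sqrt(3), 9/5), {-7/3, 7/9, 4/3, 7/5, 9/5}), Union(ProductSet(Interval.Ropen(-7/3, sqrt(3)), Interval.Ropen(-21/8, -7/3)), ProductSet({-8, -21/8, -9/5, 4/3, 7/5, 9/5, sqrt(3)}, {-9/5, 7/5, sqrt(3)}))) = ProductSet({9/5, sqrt(3)}, {7/5})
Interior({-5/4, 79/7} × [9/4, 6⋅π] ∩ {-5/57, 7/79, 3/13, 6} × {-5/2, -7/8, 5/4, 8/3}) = ∅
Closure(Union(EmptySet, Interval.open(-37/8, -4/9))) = Interval(-37/8, -4/9)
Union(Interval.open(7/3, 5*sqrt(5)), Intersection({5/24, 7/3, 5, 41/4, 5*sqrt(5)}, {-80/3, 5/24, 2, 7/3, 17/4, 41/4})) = Union({5/24}, Interval.Ropen(7/3, 5*sqrt(5)))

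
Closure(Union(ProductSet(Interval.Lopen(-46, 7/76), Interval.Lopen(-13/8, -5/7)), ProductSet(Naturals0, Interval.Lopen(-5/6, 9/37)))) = Union(ProductSet(Complement(Naturals0, Interval.open(-46, 7/76)), Interval(-5/6, 9/37)), ProductSet({-46, 7/76}, Interval(-13/8, -5/7)), ProductSet(Interval(-46, 7/76), {-13/8, -5/7}), ProductSet(Interval.Lopen(-46, 7/76), Interval.Lopen(-13/8, -5/7)), ProductSet(Naturals0, Interval.Lopen(-5/6, 9/37)))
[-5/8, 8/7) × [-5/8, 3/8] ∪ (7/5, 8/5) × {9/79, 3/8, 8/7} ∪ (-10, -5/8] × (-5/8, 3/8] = ((7/5, 8/5) × {9/79, 3/8, 8/7}) ∪ ((-10, -5/8] × (-5/8, 3/8]) ∪ ([-5/8, 8/7) × [-5/8, 3/8])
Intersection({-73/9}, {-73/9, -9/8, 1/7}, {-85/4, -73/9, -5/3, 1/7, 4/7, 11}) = {-73/9}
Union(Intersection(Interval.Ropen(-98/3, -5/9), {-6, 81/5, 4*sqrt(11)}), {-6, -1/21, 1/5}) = {-6, -1/21, 1/5}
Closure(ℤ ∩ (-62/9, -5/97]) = {-6, -5, …, -1}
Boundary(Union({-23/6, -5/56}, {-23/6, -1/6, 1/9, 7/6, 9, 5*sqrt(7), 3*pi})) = {-23/6, -1/6, -5/56, 1/9, 7/6, 9, 5*sqrt(7), 3*pi}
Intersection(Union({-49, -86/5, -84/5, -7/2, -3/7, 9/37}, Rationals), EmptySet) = EmptySet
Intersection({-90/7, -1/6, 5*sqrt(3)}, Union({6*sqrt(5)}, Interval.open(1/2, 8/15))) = EmptySet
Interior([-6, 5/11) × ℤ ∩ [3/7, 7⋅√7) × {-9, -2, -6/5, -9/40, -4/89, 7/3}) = ∅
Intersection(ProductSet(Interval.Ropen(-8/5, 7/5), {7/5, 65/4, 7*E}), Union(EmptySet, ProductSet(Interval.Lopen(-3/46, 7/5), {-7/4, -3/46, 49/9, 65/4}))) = ProductSet(Interval.open(-3/46, 7/5), {65/4})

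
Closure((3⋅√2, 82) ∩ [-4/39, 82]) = [3⋅√2, 82]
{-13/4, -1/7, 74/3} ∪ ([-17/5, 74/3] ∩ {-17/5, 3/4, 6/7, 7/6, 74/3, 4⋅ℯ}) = {-17/5, -13/4, -1/7, 3/4, 6/7, 7/6, 74/3, 4⋅ℯ}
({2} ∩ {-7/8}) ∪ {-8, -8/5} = {-8, -8/5}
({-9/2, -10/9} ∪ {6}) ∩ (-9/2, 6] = {-10/9, 6}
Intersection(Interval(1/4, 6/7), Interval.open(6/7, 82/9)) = EmptySet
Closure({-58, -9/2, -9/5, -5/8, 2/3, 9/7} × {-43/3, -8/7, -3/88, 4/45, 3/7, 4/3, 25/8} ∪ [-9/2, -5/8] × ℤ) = ([-9/2, -5/8] × ℤ) ∪ ({-58, -9/2, -9/5, -5/8, 2/3, 9/7} × {-43/3, -8/7, -3/88, 4/45, 3/7, 4/3, 25/8})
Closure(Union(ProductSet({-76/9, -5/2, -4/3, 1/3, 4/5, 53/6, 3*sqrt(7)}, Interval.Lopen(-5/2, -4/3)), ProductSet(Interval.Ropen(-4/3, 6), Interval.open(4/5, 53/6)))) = Union(ProductSet({-4/3, 6}, Interval(4/5, 53/6)), ProductSet({-76/9, -5/2, -4/3, 1/3, 4/5, 53/6, 3*sqrt(7)}, Interval(-5/2, -4/3)), ProductSet(Interval(-4/3, 6), {4/5, 53/6}), ProductSet(Interval.Ropen(-4/3, 6), Interval.open(4/5, 53/6)))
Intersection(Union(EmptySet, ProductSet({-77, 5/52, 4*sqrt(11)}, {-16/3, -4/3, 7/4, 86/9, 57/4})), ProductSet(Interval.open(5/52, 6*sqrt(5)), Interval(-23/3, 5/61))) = ProductSet({4*sqrt(11)}, {-16/3, -4/3})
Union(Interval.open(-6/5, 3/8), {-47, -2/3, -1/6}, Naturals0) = Union({-47}, Interval.open(-6/5, 3/8), Naturals0)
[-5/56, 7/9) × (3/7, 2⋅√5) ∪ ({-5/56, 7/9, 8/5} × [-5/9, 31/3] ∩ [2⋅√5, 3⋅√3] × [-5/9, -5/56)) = [-5/56, 7/9) × (3/7, 2⋅√5)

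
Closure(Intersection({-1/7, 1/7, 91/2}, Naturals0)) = EmptySet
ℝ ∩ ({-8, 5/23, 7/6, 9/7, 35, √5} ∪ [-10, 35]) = [-10, 35]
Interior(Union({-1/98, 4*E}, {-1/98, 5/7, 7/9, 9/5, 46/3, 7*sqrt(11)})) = EmptySet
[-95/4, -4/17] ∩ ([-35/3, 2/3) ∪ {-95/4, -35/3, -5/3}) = {-95/4} ∪ [-35/3, -4/17]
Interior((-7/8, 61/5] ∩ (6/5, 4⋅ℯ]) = (6/5, 4⋅ℯ)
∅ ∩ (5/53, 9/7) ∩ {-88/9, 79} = ∅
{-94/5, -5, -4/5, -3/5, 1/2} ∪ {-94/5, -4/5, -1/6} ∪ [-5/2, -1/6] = {-94/5, -5, 1/2} ∪ [-5/2, -1/6]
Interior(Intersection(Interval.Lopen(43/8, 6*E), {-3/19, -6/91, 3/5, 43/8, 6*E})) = EmptySet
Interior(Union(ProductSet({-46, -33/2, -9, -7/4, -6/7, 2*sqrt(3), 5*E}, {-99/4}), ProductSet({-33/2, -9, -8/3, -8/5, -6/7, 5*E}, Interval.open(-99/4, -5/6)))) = EmptySet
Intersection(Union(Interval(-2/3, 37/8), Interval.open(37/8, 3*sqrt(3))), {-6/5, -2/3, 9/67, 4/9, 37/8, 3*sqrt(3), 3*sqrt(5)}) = {-2/3, 9/67, 4/9, 37/8}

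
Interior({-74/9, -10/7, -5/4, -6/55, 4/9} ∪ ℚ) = ∅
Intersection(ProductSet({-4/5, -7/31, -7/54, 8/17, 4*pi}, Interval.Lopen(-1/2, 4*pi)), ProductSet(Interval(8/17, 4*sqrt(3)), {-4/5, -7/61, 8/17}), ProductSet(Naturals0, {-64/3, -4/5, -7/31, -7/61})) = EmptySet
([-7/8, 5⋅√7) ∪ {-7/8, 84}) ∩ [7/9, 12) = [7/9, 12)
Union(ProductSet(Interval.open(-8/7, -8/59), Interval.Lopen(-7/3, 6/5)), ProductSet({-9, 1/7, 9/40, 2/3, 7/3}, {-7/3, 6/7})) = Union(ProductSet({-9, 1/7, 9/40, 2/3, 7/3}, {-7/3, 6/7}), ProductSet(Interval.open(-8/7, -8/59), Interval.Lopen(-7/3, 6/5)))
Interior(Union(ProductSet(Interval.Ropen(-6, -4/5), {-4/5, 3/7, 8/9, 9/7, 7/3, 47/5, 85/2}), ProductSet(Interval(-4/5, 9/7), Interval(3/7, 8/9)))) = ProductSet(Interval.open(-4/5, 9/7), Interval.open(3/7, 8/9))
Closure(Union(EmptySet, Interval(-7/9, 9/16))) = Interval(-7/9, 9/16)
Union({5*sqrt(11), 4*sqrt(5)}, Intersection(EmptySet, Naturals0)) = {5*sqrt(11), 4*sqrt(5)}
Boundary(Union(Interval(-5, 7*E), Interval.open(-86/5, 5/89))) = {-86/5, 7*E}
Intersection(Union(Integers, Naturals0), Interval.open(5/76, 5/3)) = Range(1, 2, 1)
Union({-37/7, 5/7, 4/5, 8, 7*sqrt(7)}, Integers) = Union({-37/7, 5/7, 4/5, 7*sqrt(7)}, Integers)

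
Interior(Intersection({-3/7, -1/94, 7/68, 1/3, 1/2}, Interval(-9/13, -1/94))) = EmptySet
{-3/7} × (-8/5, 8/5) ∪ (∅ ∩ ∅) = {-3/7} × (-8/5, 8/5)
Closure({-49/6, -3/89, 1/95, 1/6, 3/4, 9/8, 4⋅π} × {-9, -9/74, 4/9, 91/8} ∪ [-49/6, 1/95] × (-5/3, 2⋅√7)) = ([-49/6, 1/95] × [-5/3, 2⋅√7]) ∪ ({-49/6, -3/89, 1/95, 1/6, 3/4, 9/8, 4⋅π} × {-9, -9/74, 4/9, 91/8})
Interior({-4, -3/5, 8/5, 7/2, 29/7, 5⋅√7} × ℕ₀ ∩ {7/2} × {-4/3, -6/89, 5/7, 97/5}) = ∅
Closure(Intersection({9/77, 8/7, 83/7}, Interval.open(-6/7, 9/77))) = EmptySet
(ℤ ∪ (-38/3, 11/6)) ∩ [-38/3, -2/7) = (-38/3, -2/7) ∪ {-12, -11, …, -1}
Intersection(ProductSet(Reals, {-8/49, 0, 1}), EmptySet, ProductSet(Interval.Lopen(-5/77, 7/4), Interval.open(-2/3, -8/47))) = EmptySet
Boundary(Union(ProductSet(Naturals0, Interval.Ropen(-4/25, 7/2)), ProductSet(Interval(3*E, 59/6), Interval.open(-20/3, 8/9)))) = Union(ProductSet(Complement(Naturals0, Interval.open(3*E, 59/6)), Interval(-4/25, 7/2)), ProductSet({59/6, 3*E}, Interval(-20/3, 8/9)), ProductSet(Interval(3*E, 59/6), {-20/3, 8/9}), ProductSet(Naturals0, Interval(8/9, 7/2)))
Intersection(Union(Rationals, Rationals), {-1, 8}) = {-1, 8}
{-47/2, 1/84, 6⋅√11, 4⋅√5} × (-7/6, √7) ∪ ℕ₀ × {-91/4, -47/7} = (ℕ₀ × {-91/4, -47/7}) ∪ ({-47/2, 1/84, 6⋅√11, 4⋅√5} × (-7/6, √7))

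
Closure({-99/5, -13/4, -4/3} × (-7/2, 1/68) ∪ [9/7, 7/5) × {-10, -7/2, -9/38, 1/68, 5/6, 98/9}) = ({-99/5, -13/4, -4/3} × [-7/2, 1/68]) ∪ ([9/7, 7/5] × {-10, -7/2, -9/38, 1/68, 5/6, 98/9})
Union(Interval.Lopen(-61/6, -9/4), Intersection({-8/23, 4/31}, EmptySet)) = Interval.Lopen(-61/6, -9/4)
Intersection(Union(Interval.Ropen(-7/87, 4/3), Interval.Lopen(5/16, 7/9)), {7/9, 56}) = {7/9}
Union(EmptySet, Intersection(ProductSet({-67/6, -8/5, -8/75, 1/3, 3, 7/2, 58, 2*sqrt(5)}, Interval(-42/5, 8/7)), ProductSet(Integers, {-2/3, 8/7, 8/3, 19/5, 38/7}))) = ProductSet({3, 58}, {-2/3, 8/7})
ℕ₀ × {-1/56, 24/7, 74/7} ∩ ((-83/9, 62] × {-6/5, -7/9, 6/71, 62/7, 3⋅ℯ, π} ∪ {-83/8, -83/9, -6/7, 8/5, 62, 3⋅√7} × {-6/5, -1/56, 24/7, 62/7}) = {62} × {-1/56, 24/7}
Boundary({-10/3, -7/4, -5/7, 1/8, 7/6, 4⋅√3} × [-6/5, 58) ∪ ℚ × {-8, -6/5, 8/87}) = (ℝ × {-8, -6/5, 8/87}) ∪ ({-10/3, -7/4, -5/7, 1/8, 7/6, 4⋅√3} × [-6/5, 58])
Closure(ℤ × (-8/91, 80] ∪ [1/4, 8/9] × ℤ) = (ℤ × [-8/91, 80]) ∪ ([1/4, 8/9] × ℤ)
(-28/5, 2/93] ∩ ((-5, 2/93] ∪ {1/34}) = (-5, 2/93]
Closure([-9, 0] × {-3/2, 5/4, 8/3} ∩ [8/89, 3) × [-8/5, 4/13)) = ∅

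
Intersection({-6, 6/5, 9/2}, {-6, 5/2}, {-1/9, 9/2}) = EmptySet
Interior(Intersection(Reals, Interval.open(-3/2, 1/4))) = Interval.open(-3/2, 1/4)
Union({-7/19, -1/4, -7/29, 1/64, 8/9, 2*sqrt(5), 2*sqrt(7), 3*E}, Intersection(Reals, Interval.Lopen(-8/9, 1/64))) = Union({8/9, 2*sqrt(5), 2*sqrt(7), 3*E}, Interval.Lopen(-8/9, 1/64))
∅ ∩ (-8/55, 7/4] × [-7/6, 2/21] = ∅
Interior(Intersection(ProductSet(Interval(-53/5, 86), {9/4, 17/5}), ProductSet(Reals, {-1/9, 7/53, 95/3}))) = EmptySet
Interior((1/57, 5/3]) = (1/57, 5/3)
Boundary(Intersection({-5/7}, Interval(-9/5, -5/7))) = {-5/7}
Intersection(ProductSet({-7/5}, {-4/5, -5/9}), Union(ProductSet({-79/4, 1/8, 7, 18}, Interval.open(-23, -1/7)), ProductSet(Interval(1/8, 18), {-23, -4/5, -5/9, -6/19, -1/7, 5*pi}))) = EmptySet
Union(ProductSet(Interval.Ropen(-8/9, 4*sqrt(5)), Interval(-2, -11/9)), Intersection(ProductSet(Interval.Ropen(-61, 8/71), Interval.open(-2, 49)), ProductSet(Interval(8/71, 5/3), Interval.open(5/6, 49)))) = ProductSet(Interval.Ropen(-8/9, 4*sqrt(5)), Interval(-2, -11/9))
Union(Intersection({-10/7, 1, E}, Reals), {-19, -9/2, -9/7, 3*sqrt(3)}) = {-19, -9/2, -10/7, -9/7, 1, 3*sqrt(3), E}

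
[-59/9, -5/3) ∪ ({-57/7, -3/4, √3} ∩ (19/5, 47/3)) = [-59/9, -5/3)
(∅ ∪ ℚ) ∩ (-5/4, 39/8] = ℚ ∩ (-5/4, 39/8]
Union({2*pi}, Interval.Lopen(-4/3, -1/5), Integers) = Union({2*pi}, Integers, Interval.Lopen(-4/3, -1/5))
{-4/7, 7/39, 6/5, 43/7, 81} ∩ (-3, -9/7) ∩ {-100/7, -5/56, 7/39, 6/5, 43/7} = ∅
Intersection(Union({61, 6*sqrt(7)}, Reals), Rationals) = Rationals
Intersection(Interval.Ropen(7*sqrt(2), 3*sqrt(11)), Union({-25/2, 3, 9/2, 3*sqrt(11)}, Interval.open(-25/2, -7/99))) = EmptySet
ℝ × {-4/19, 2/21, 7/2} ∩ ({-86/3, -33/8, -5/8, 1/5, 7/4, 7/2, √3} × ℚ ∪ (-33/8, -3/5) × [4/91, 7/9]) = ((-33/8, -3/5) × {2/21}) ∪ ({-86/3, -33/8, -5/8, 1/5, 7/4, 7/2, √3} × {-4/19, 2/21, 7/2})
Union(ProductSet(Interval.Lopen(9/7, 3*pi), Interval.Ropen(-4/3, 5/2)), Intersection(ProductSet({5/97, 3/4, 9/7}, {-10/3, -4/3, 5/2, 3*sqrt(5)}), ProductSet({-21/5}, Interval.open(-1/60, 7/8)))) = ProductSet(Interval.Lopen(9/7, 3*pi), Interval.Ropen(-4/3, 5/2))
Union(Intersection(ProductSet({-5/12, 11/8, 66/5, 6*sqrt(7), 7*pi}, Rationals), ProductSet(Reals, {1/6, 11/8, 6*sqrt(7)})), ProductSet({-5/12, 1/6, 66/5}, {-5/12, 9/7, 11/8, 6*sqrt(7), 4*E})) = Union(ProductSet({-5/12, 1/6, 66/5}, {-5/12, 9/7, 11/8, 6*sqrt(7), 4*E}), ProductSet({-5/12, 11/8, 66/5, 6*sqrt(7), 7*pi}, {1/6, 11/8}))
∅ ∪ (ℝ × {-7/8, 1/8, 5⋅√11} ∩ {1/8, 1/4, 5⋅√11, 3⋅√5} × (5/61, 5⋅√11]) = {1/8, 1/4, 5⋅√11, 3⋅√5} × {1/8, 5⋅√11}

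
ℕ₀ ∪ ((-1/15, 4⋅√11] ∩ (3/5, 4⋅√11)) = ℕ₀ ∪ (3/5, 4⋅√11)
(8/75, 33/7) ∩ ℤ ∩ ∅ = ∅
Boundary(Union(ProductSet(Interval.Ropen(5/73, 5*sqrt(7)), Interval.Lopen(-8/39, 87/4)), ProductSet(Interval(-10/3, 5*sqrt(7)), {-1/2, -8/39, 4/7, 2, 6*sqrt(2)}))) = Union(ProductSet({5/73, 5*sqrt(7)}, Interval(-8/39, 87/4)), ProductSet(Interval(-10/3, 5*sqrt(7)), {-1/2, -8/39}), ProductSet(Interval(5/73, 5*sqrt(7)), {-8/39, 87/4}), ProductSet(Union({5*sqrt(7)}, Interval(-10/3, 5/73)), {-1/2, -8/39, 4/7, 2, 6*sqrt(2)}))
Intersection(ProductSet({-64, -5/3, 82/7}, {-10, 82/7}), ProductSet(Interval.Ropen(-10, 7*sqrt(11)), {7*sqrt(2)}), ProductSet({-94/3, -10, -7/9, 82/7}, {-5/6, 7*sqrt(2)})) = EmptySet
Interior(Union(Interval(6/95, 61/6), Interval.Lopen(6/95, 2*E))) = Interval.open(6/95, 61/6)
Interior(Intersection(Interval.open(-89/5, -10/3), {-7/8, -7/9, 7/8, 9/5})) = EmptySet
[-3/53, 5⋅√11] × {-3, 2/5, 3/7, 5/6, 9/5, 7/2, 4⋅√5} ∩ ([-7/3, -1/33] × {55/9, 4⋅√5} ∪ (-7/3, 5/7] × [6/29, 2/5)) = [-3/53, -1/33] × {4⋅√5}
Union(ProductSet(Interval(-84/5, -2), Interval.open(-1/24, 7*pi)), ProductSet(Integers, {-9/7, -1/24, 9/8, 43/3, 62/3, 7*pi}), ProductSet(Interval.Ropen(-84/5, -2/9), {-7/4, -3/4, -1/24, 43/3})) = Union(ProductSet(Integers, {-9/7, -1/24, 9/8, 43/3, 62/3, 7*pi}), ProductSet(Interval(-84/5, -2), Interval.open(-1/24, 7*pi)), ProductSet(Interval.Ropen(-84/5, -2/9), {-7/4, -3/4, -1/24, 43/3}))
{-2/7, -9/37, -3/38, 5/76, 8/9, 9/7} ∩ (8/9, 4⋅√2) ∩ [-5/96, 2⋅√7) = {9/7}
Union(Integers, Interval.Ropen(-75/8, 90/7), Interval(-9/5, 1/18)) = Union(Integers, Interval.Ropen(-75/8, 90/7))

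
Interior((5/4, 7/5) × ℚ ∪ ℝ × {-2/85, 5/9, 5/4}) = ∅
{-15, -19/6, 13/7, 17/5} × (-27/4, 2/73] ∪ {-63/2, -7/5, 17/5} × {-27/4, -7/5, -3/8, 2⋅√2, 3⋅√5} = ({-15, -19/6, 13/7, 17/5} × (-27/4, 2/73]) ∪ ({-63/2, -7/5, 17/5} × {-27/4, -7/5, -3/8, 2⋅√2, 3⋅√5})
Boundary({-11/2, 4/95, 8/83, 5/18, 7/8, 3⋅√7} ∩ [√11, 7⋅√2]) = {3⋅√7}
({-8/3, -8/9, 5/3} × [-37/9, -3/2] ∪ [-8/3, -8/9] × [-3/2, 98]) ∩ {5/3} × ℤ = {5/3} × {-4, -3, -2}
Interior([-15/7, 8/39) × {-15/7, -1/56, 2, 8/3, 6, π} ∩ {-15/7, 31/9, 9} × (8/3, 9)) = ∅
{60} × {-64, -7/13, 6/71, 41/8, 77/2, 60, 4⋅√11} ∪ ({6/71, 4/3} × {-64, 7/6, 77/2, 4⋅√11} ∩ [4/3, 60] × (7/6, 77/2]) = ({4/3} × {77/2, 4⋅√11}) ∪ ({60} × {-64, -7/13, 6/71, 41/8, 77/2, 60, 4⋅√11})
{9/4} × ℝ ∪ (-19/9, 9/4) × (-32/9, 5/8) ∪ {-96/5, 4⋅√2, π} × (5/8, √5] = ({9/4} × ℝ) ∪ ((-19/9, 9/4) × (-32/9, 5/8)) ∪ ({-96/5, 4⋅√2, π} × (5/8, √5])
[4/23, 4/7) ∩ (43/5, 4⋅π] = ∅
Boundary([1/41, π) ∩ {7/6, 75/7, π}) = {7/6}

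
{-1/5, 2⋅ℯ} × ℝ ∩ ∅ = ∅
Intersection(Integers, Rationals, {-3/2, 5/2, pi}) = EmptySet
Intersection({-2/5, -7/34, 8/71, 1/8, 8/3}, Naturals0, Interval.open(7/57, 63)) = EmptySet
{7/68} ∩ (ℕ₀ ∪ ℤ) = ∅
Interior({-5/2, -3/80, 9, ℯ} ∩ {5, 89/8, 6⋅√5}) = ∅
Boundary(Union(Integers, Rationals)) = Reals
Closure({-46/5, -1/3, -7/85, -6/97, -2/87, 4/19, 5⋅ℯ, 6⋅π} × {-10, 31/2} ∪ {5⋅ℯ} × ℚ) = ({5⋅ℯ} × ℝ) ∪ ({-46/5, -1/3, -7/85, -6/97, -2/87, 4/19, 5⋅ℯ, 6⋅π} × {-10, 31/2})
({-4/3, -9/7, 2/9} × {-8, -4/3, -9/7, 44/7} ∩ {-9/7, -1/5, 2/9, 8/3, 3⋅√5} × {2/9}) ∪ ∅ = ∅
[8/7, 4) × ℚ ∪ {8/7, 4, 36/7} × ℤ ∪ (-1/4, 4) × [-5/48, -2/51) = ({8/7, 4, 36/7} × ℤ) ∪ ([8/7, 4) × ℚ) ∪ ((-1/4, 4) × [-5/48, -2/51))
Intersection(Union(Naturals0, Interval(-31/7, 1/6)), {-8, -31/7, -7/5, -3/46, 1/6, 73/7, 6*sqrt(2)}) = {-31/7, -7/5, -3/46, 1/6}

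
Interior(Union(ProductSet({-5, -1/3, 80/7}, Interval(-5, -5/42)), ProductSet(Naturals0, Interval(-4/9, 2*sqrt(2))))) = EmptySet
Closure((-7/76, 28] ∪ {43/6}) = [-7/76, 28]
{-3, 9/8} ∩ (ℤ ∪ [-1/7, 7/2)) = {-3, 9/8}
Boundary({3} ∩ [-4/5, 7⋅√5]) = {3}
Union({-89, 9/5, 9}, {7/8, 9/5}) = {-89, 7/8, 9/5, 9}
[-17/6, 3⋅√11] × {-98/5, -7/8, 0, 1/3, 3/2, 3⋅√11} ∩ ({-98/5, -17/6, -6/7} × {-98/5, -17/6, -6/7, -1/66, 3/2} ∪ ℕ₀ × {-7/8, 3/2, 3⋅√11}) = ({-17/6, -6/7} × {-98/5, 3/2}) ∪ ({0, 1, …, 9} × {-7/8, 3/2, 3⋅√11})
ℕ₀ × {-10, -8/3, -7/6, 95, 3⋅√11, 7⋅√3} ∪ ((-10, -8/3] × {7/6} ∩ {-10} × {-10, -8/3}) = ℕ₀ × {-10, -8/3, -7/6, 95, 3⋅√11, 7⋅√3}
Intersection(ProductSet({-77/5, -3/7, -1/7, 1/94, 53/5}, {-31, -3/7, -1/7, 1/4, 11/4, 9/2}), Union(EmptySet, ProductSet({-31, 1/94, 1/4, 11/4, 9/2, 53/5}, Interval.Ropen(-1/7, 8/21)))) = ProductSet({1/94, 53/5}, {-1/7, 1/4})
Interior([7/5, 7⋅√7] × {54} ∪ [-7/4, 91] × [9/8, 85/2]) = (-7/4, 91) × (9/8, 85/2)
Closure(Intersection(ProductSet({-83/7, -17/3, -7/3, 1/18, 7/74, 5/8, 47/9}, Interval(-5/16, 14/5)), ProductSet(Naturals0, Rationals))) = EmptySet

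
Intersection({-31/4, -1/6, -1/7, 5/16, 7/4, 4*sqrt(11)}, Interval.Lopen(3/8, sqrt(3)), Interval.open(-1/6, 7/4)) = EmptySet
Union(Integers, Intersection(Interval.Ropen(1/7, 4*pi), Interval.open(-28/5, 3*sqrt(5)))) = Union(Integers, Interval.Ropen(1/7, 3*sqrt(5)))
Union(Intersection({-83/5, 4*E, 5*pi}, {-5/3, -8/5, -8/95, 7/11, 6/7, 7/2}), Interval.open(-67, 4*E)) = Interval.open(-67, 4*E)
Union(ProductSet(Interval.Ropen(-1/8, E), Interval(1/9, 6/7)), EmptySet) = ProductSet(Interval.Ropen(-1/8, E), Interval(1/9, 6/7))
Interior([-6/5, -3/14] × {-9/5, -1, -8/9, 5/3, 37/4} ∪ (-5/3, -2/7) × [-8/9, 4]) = (-5/3, -2/7) × (-8/9, 4)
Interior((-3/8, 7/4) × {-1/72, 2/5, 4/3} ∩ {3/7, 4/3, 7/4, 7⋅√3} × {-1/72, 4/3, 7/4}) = ∅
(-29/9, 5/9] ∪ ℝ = (-∞, ∞)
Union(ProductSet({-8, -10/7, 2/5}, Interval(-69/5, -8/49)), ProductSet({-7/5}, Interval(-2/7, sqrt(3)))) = Union(ProductSet({-7/5}, Interval(-2/7, sqrt(3))), ProductSet({-8, -10/7, 2/5}, Interval(-69/5, -8/49)))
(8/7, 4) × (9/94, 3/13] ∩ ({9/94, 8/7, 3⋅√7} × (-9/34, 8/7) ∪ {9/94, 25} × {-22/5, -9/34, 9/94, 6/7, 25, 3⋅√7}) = ∅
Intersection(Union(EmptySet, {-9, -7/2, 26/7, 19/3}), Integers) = {-9}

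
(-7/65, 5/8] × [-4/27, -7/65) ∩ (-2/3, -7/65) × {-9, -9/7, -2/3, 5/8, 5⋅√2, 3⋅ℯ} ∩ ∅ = ∅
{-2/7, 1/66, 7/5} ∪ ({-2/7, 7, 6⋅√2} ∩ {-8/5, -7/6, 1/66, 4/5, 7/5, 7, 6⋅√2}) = {-2/7, 1/66, 7/5, 7, 6⋅√2}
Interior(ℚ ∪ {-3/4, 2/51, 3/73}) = ∅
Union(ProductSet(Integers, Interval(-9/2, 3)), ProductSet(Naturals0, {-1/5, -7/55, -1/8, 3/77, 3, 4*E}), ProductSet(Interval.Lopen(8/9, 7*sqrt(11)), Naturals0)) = Union(ProductSet(Integers, Interval(-9/2, 3)), ProductSet(Interval.Lopen(8/9, 7*sqrt(11)), Naturals0), ProductSet(Naturals0, {-1/5, -7/55, -1/8, 3/77, 3, 4*E}))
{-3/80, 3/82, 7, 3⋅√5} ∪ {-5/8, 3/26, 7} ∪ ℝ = ℝ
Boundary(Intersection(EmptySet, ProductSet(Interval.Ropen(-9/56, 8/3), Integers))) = EmptySet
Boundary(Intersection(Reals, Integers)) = Integers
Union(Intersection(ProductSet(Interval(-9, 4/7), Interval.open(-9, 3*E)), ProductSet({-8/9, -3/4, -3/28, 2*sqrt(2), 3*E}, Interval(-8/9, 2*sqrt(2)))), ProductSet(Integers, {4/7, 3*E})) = Union(ProductSet({-8/9, -3/4, -3/28}, Interval(-8/9, 2*sqrt(2))), ProductSet(Integers, {4/7, 3*E}))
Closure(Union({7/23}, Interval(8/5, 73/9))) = Union({7/23}, Interval(8/5, 73/9))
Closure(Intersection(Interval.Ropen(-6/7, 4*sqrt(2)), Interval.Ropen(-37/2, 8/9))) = Interval(-6/7, 8/9)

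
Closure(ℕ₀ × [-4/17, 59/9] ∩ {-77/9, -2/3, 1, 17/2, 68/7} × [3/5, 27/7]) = {1} × [3/5, 27/7]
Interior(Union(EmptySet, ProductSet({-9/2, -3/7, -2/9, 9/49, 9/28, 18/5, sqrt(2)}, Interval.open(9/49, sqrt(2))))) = EmptySet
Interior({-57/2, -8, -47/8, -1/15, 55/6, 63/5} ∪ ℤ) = ∅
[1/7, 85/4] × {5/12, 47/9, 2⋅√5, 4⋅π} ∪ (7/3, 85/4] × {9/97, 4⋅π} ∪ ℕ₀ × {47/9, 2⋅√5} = (ℕ₀ × {47/9, 2⋅√5}) ∪ ((7/3, 85/4] × {9/97, 4⋅π}) ∪ ([1/7, 85/4] × {5/12, 47/9, 2⋅√5, 4⋅π})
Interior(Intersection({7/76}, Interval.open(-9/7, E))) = EmptySet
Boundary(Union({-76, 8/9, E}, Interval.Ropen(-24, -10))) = {-76, -24, -10, 8/9, E}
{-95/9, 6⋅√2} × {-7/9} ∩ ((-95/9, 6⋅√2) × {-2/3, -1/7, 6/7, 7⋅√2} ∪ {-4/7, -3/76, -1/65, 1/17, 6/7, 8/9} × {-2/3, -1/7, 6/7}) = ∅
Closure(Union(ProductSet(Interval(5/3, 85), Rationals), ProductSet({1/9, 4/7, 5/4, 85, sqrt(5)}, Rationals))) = ProductSet(Union({1/9, 4/7, 5/4}, Interval(5/3, 85)), Reals)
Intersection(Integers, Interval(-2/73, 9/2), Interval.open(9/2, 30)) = EmptySet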